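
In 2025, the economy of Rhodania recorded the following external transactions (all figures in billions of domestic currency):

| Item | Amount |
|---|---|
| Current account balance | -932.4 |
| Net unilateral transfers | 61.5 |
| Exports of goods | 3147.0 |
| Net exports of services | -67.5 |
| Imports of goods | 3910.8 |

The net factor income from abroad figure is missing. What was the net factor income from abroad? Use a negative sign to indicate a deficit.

-162.6

Current account = goods balance + services balance + net primary income + net secondary income
Sum of the known components = -769.8
Net factor income from abroad = CA - (known components) = -932.4 - (-769.8) = -162.6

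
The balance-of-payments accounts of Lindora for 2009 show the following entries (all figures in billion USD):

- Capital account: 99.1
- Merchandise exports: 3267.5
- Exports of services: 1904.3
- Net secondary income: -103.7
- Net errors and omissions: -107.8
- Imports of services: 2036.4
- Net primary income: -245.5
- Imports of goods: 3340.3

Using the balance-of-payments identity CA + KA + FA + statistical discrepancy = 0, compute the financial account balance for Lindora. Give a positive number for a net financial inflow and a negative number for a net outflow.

562.8

Goods balance = 3267.5 - 3340.3 = -72.8
Services balance = 1904.3 - 2036.4 = -132.1
Trade balance (goods + services) = -72.8 + (-132.1) = -204.9
Net primary income = -245.5
Net secondary income = -103.7
Current account = -204.9 + (-245.5) + (-103.7) = -554.1
Financial account = -(-554.1 + 99.1 + (-107.8)) = 562.8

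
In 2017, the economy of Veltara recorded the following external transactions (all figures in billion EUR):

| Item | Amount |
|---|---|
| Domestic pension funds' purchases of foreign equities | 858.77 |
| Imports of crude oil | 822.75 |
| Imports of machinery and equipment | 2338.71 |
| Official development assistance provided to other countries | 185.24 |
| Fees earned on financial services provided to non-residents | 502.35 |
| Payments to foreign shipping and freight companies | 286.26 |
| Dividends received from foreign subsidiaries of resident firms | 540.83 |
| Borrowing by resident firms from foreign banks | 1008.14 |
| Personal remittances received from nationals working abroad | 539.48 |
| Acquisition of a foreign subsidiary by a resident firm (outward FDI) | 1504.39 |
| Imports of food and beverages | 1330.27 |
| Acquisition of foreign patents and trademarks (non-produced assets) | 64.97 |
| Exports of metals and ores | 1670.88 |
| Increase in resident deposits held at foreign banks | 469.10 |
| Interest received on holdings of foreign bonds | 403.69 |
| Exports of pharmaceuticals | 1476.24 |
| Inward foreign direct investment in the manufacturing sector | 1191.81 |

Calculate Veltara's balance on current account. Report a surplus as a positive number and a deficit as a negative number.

Goods: -1330.27 + 1476.24 - 2338.71 + 1670.88 - 822.75 = -1344.61
Services: 502.35 - 286.26 = 216.09
Primary income: 403.69 + 540.83 = 944.52
Secondary income: -185.24 + 539.48 = 354.24
Current account = (-1344.61) + 216.09 + 944.52 + 354.24 = 170.24
(Excluded from the current account — financial account: domestic pension funds' purchases of foreign equities 858.77, borrowing by resident firms from foreign banks 1008.14, acquisition of a foreign subsidiary by a resident firm (outward FDI) 1504.39, increase in resident deposits held at foreign banks 469.10, inward foreign direct investment in the manufacturing sector 1191.81; capital account: acquisition of foreign patents and trademarks (non-produced assets) 64.97.)

170.24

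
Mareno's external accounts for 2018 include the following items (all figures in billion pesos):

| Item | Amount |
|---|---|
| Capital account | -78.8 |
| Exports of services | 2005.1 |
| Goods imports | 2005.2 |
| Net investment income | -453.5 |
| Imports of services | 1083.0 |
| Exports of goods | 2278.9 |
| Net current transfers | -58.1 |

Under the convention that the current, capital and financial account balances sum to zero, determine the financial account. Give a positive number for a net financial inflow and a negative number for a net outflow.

Goods balance = 2278.9 - 2005.2 = 273.7
Services balance = 2005.1 - 1083.0 = 922.1
Trade balance (goods + services) = 273.7 + 922.1 = 1195.8
Net primary income = -453.5
Net secondary income = -58.1
Current account = 1195.8 + (-453.5) + (-58.1) = 684.2
Financial account = -(684.2 + (-78.8)) = -605.4

-605.4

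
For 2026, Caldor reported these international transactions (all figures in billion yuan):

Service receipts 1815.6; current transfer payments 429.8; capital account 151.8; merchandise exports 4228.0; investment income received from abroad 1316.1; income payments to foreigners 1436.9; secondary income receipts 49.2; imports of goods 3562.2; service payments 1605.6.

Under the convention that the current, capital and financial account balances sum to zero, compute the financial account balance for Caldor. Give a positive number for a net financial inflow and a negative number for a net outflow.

-526.2

Goods balance = 4228.0 - 3562.2 = 665.8
Services balance = 1815.6 - 1605.6 = 210.0
Trade balance (goods + services) = 665.8 + 210.0 = 875.8
Net primary income = 1316.1 - 1436.9 = -120.8
Net secondary income = 49.2 - 429.8 = -380.6
Current account = 875.8 + (-120.8) + (-380.6) = 374.4
Financial account = -(374.4 + 151.8) = -526.2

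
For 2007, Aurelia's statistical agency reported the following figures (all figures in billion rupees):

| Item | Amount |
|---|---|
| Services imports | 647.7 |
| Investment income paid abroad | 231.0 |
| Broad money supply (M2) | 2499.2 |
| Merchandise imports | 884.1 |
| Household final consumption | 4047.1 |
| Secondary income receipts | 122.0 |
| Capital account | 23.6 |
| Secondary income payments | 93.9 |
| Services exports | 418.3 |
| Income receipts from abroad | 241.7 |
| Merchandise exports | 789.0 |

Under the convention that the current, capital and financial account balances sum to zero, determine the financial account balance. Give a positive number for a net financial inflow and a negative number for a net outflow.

262.1

Goods balance = 789.0 - 884.1 = -95.1
Services balance = 418.3 - 647.7 = -229.4
Trade balance (goods + services) = -95.1 + (-229.4) = -324.5
Net primary income = 241.7 - 231.0 = 10.7
Net secondary income = 122.0 - 93.9 = 28.1
Current account = -324.5 + 10.7 + 28.1 = -285.7
Financial account = -(-285.7 + 23.6) = 262.1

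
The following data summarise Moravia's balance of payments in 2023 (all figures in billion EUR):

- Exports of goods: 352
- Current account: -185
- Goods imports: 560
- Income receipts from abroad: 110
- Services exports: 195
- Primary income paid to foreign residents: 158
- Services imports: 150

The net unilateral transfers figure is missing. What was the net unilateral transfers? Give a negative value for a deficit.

Current account = goods balance + services balance + net primary income + net secondary income
Sum of the known components = -211
Net unilateral transfers = CA - (known components) = -185 - (-211) = 26

26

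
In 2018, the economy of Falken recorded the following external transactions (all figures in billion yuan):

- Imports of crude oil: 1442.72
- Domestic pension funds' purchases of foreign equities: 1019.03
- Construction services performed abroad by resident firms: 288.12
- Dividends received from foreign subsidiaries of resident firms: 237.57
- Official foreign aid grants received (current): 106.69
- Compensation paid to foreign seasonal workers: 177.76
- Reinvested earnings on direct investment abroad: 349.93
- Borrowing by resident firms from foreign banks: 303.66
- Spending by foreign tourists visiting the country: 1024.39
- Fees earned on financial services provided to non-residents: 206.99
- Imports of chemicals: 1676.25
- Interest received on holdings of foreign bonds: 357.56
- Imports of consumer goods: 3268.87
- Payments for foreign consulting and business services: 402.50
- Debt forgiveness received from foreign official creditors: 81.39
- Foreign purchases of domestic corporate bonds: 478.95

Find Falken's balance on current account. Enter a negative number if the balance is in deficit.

-4396.85

Goods: -1442.72 - 1676.25 - 3268.87 = -6387.84
Services: -402.50 + 206.99 + 288.12 + 1024.39 = 1117.00
Primary income: 237.57 - 177.76 + 357.56 + 349.93 = 767.30
Secondary income: 106.69
Current account = (-6387.84) + 1117.00 + 767.30 + 106.69 = -4396.85
(Excluded from the current account — financial account: domestic pension funds' purchases of foreign equities 1019.03, borrowing by resident firms from foreign banks 303.66, foreign purchases of domestic corporate bonds 478.95; capital account: debt forgiveness received from foreign official creditors 81.39.)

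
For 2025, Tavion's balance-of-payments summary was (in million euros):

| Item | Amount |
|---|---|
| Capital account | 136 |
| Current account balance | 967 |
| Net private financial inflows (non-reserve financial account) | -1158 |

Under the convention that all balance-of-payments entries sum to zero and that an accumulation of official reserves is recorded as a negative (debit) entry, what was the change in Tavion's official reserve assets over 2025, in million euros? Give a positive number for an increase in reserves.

-55

Official reserve transactions balance = -(967 + 136 + (-1158)) = 55
An accumulation of reserves is recorded as a debit (negative entry), so the change in the stock of reserves is the negative of that balance.
Change in official reserves = -(55) = -55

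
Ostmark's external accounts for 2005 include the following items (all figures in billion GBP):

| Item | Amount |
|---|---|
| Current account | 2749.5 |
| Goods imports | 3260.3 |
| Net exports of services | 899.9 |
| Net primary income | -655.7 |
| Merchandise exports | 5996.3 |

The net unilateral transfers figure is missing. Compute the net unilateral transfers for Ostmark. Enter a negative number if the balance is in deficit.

-230.7

Current account = goods balance + services balance + net primary income + net secondary income
Sum of the known components = 2980.2
Net unilateral transfers = CA - (known components) = 2749.5 - 2980.2 = -230.7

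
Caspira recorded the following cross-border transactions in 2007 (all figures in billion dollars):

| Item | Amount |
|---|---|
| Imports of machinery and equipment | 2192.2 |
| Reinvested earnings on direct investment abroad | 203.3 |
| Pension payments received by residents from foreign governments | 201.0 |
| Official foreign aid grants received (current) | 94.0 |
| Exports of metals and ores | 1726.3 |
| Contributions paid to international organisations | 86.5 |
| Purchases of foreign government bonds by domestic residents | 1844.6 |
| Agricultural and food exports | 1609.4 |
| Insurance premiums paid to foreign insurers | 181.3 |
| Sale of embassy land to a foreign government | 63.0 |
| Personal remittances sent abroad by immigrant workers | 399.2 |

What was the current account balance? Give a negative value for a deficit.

974.8

Goods: -2192.2 + 1726.3 + 1609.4 = 1143.5
Services: -181.3
Primary income: 203.3
Secondary income: 94.0 + 201.0 - 86.5 - 399.2 = -190.7
Current account = 1143.5 + (-181.3) + 203.3 + (-190.7) = 974.8
(Excluded from the current account — financial account: purchases of foreign government bonds by domestic residents 1844.6; capital account: sale of embassy land to a foreign government 63.0.)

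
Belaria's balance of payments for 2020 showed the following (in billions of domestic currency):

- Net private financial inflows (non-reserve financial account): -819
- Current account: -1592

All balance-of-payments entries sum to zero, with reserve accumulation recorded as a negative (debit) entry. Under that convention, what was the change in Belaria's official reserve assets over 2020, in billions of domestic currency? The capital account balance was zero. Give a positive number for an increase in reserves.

Official reserve transactions balance = -((-1592) + (-819)) = 2411
An accumulation of reserves is recorded as a debit (negative entry), so the change in the stock of reserves is the negative of that balance.
Change in official reserves = -(2411) = -2411

-2411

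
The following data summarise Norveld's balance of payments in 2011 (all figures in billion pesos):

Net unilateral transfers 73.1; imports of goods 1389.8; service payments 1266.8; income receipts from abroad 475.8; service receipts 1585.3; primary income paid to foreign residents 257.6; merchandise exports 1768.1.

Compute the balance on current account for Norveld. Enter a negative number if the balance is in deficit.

Goods balance = 1768.1 - 1389.8 = 378.3
Services balance = 1585.3 - 1266.8 = 318.5
Trade balance (goods + services) = 378.3 + 318.5 = 696.8
Net primary income = 475.8 - 257.6 = 218.2
Net secondary income = 73.1
Current account = 696.8 + 218.2 + 73.1 = 988.1

988.1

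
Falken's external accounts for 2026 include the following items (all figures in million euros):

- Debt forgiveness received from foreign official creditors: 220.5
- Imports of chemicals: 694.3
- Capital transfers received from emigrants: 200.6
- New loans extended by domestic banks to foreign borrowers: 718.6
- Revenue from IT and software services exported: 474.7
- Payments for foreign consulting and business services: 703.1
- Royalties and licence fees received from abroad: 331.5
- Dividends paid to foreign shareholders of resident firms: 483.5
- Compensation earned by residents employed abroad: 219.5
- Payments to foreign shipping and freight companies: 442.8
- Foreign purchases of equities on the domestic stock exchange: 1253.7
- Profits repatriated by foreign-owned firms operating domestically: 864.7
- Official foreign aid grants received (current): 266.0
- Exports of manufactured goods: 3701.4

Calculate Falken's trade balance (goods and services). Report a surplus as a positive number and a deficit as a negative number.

Goods: 3701.4 - 694.3 = 3007.1
Services: 474.7 + 331.5 - 442.8 - 703.1 = -339.7
Trade balance = 3007.1 + (-339.7) = 2667.4
(Excluded from the trade balance — capital account: debt forgiveness received from foreign official creditors 220.5, capital transfers received from emigrants 200.6; financial account: new loans extended by domestic banks to foreign borrowers 718.6, foreign purchases of equities on the domestic stock exchange 1253.7; primary income: dividends paid to foreign shareholders of resident firms 483.5, compensation earned by residents employed abroad 219.5, profits repatriated by foreign-owned firms operating domestically 864.7; secondary income: official foreign aid grants received (current) 266.0.)

2667.4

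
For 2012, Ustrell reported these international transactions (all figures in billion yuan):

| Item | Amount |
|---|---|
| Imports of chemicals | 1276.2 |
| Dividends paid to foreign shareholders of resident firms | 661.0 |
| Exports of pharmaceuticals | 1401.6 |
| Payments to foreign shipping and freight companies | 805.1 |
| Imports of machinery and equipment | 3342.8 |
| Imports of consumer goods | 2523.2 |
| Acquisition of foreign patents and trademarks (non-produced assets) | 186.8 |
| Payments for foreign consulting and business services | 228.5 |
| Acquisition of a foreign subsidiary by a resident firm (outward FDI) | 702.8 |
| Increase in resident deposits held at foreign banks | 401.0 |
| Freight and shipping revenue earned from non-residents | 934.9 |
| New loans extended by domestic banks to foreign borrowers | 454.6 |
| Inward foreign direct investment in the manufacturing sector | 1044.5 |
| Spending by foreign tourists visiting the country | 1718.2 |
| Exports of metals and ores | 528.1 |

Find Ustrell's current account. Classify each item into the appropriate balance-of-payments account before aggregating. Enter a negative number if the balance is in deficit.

-4254.0

Goods: 528.1 - 1276.2 - 2523.2 + 1401.6 - 3342.8 = -5212.5
Services: 1718.2 - 228.5 - 805.1 + 934.9 = 1619.5
Primary income: -661.0
Current account = (-5212.5) + 1619.5 + (-661.0) = -4254.0
(Excluded from the current account — capital account: acquisition of foreign patents and trademarks (non-produced assets) 186.8; financial account: acquisition of a foreign subsidiary by a resident firm (outward FDI) 702.8, increase in resident deposits held at foreign banks 401.0, new loans extended by domestic banks to foreign borrowers 454.6, inward foreign direct investment in the manufacturing sector 1044.5.)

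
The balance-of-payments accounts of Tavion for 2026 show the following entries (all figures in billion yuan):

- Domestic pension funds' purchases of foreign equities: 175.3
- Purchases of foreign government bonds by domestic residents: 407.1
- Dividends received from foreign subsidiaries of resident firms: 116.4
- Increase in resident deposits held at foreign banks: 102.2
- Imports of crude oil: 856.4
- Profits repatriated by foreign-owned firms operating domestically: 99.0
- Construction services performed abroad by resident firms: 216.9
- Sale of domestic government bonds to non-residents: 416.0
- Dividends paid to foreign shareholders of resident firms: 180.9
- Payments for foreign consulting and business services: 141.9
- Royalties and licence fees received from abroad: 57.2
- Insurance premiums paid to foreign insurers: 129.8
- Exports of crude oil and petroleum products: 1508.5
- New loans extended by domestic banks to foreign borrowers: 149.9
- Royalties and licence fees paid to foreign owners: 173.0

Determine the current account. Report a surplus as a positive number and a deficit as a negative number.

Goods: -856.4 + 1508.5 = 652.1
Services: -129.8 + 57.2 - 141.9 + 216.9 - 173.0 = -170.6
Primary income: 116.4 - 180.9 - 99.0 = -163.5
Current account = 652.1 + (-170.6) + (-163.5) = 318.0
(Excluded from the current account — financial account: domestic pension funds' purchases of foreign equities 175.3, purchases of foreign government bonds by domestic residents 407.1, increase in resident deposits held at foreign banks 102.2, sale of domestic government bonds to non-residents 416.0, new loans extended by domestic banks to foreign borrowers 149.9.)

318.0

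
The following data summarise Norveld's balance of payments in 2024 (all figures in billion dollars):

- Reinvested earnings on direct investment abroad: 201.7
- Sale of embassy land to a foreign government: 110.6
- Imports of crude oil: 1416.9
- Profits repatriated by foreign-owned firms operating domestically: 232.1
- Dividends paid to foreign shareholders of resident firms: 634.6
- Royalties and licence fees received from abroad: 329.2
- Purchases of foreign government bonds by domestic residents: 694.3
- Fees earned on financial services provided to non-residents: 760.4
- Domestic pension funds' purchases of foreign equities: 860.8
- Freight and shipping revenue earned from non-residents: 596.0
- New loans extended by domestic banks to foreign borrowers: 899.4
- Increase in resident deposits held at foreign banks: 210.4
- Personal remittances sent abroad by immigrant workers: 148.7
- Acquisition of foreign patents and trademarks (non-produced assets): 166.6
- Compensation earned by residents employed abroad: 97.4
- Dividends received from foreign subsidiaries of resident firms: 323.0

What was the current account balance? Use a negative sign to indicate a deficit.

-124.6

Goods: -1416.9
Services: 596.0 + 329.2 + 760.4 = 1685.6
Primary income: 201.7 - 232.1 - 634.6 + 97.4 + 323.0 = -244.6
Secondary income: -148.7
Current account = (-1416.9) + 1685.6 + (-244.6) + (-148.7) = -124.6
(Excluded from the current account — capital account: sale of embassy land to a foreign government 110.6, acquisition of foreign patents and trademarks (non-produced assets) 166.6; financial account: purchases of foreign government bonds by domestic residents 694.3, domestic pension funds' purchases of foreign equities 860.8, new loans extended by domestic banks to foreign borrowers 899.4, increase in resident deposits held at foreign banks 210.4.)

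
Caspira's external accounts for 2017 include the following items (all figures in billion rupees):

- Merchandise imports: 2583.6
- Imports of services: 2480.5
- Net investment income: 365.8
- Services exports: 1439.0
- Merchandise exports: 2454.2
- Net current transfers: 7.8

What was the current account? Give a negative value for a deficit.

Goods balance = 2454.2 - 2583.6 = -129.4
Services balance = 1439.0 - 2480.5 = -1041.5
Trade balance (goods + services) = -129.4 + (-1041.5) = -1170.9
Net primary income = 365.8
Net secondary income = 7.8
Current account = -1170.9 + 365.8 + 7.8 = -797.3

-797.3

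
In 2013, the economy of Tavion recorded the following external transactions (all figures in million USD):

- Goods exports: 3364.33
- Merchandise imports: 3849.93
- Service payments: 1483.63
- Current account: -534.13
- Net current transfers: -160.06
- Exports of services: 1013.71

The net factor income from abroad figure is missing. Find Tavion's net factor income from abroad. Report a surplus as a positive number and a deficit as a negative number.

581.45

Current account = goods balance + services balance + net primary income + net secondary income
Sum of the known components = -1115.58
Net factor income from abroad = CA - (known components) = -534.13 - (-1115.58) = 581.45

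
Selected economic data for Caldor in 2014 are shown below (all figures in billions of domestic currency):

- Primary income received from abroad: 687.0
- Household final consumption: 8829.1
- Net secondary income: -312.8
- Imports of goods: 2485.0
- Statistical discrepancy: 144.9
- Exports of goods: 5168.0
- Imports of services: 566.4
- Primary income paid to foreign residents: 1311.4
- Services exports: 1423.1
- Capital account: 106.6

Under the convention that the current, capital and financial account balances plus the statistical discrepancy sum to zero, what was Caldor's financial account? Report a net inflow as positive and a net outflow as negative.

Goods balance = 5168.0 - 2485.0 = 2683.0
Services balance = 1423.1 - 566.4 = 856.7
Trade balance (goods + services) = 2683.0 + 856.7 = 3539.7
Net primary income = 687.0 - 1311.4 = -624.4
Net secondary income = -312.8
Current account = 3539.7 + (-624.4) + (-312.8) = 2602.5
Financial account = -(2602.5 + 106.6 + 144.9) = -2854.0

-2854.0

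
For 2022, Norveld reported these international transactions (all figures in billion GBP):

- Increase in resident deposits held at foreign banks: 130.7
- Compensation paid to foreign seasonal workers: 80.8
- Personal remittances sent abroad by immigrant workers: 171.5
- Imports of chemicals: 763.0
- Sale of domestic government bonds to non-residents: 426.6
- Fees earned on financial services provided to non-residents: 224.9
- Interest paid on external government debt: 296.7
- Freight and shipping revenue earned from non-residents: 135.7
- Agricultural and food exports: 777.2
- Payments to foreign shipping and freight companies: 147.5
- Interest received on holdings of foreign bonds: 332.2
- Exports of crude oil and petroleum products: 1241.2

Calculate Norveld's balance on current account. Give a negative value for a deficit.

1251.7

Goods: -763.0 + 1241.2 + 777.2 = 1255.4
Services: 224.9 + 135.7 - 147.5 = 213.1
Primary income: -80.8 + 332.2 - 296.7 = -45.3
Secondary income: -171.5
Current account = 1255.4 + 213.1 + (-45.3) + (-171.5) = 1251.7
(Excluded from the current account — financial account: increase in resident deposits held at foreign banks 130.7, sale of domestic government bonds to non-residents 426.6.)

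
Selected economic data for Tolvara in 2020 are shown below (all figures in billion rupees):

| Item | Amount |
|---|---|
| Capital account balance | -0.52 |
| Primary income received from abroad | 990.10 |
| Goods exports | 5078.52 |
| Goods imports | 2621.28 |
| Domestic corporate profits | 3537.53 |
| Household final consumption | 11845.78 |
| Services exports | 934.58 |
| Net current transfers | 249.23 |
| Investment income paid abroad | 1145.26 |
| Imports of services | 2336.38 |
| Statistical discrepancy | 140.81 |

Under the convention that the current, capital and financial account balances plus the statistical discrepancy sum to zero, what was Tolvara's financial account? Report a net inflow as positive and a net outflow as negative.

-1289.80

Goods balance = 5078.52 - 2621.28 = 2457.24
Services balance = 934.58 - 2336.38 = -1401.80
Trade balance (goods + services) = 2457.24 + (-1401.80) = 1055.44
Net primary income = 990.10 - 1145.26 = -155.16
Net secondary income = 249.23
Current account = 1055.44 + (-155.16) + 249.23 = 1149.51
Financial account = -(1149.51 + (-0.52) + 140.81) = -1289.80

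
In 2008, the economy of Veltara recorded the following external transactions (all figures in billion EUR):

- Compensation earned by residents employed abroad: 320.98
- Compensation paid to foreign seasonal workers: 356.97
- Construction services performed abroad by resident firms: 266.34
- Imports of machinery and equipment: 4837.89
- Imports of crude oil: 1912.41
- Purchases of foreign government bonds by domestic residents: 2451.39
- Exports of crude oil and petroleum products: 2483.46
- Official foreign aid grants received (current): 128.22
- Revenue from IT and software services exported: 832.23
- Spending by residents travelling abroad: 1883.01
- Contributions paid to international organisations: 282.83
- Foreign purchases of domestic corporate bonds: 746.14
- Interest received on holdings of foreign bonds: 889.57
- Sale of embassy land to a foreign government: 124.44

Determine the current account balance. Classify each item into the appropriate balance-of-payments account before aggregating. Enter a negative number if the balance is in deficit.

-4352.31

Goods: 2483.46 - 4837.89 - 1912.41 = -4266.84
Services: 266.34 - 1883.01 + 832.23 = -784.44
Primary income: 889.57 + 320.98 - 356.97 = 853.58
Secondary income: -282.83 + 128.22 = -154.61
Current account = (-4266.84) + (-784.44) + 853.58 + (-154.61) = -4352.31
(Excluded from the current account — financial account: purchases of foreign government bonds by domestic residents 2451.39, foreign purchases of domestic corporate bonds 746.14; capital account: sale of embassy land to a foreign government 124.44.)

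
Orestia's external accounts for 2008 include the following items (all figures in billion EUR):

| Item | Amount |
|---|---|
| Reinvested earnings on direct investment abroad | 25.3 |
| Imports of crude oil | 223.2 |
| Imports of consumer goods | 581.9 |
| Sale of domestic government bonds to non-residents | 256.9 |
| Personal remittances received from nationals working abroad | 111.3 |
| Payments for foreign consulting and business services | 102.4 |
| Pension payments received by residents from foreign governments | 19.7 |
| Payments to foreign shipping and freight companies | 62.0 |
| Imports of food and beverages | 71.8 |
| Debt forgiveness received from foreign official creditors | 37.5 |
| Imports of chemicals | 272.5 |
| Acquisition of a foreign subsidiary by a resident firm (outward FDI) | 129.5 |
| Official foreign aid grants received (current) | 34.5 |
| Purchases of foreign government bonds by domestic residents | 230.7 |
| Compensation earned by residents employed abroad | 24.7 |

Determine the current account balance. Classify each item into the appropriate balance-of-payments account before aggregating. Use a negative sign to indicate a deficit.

Goods: -272.5 - 223.2 - 71.8 - 581.9 = -1149.4
Services: -62.0 - 102.4 = -164.4
Primary income: 25.3 + 24.7 = 50.0
Secondary income: 34.5 + 111.3 + 19.7 = 165.5
Current account = (-1149.4) + (-164.4) + 50.0 + 165.5 = -1098.3
(Excluded from the current account — financial account: sale of domestic government bonds to non-residents 256.9, acquisition of a foreign subsidiary by a resident firm (outward FDI) 129.5, purchases of foreign government bonds by domestic residents 230.7; capital account: debt forgiveness received from foreign official creditors 37.5.)

-1098.3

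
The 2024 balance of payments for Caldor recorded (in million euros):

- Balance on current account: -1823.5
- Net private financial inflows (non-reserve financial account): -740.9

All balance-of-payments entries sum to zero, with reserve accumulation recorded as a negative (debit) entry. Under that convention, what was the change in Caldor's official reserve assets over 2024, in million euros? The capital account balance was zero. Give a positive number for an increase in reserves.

Official reserve transactions balance = -((-1823.5) + (-740.9)) = 2564.4
An accumulation of reserves is recorded as a debit (negative entry), so the change in the stock of reserves is the negative of that balance.
Change in official reserves = -(2564.4) = -2564.4

-2564.4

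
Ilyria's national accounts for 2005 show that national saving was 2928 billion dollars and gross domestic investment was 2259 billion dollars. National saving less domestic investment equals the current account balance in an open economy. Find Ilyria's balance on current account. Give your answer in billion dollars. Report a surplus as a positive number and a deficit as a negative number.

669

S - I = CA (net lending to the rest of the world).
CA = S - I = 2928 - 2259 = 669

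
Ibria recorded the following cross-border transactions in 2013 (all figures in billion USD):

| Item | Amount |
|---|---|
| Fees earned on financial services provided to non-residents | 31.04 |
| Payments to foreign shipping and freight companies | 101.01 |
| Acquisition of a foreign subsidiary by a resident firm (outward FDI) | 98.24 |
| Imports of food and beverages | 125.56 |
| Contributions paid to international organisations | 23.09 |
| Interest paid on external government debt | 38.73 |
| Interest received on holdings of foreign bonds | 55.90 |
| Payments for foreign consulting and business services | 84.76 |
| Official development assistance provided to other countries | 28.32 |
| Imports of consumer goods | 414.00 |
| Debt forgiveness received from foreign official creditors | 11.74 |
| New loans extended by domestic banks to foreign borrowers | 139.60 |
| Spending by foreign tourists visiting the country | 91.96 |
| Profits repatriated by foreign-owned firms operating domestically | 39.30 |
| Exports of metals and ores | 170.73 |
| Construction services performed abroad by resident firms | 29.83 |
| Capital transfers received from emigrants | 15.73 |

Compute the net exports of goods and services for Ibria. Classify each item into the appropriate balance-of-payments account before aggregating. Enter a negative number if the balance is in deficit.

-401.77

Goods: 170.73 - 414.00 - 125.56 = -368.83
Services: -84.76 + 29.83 + 31.04 - 101.01 + 91.96 = -32.94
Trade balance = -368.83 + (-32.94) = -401.77
(Excluded from the trade balance — financial account: acquisition of a foreign subsidiary by a resident firm (outward FDI) 98.24, new loans extended by domestic banks to foreign borrowers 139.60; secondary income: contributions paid to international organisations 23.09, official development assistance provided to other countries 28.32; primary income: interest paid on external government debt 38.73, interest received on holdings of foreign bonds 55.90, profits repatriated by foreign-owned firms operating domestically 39.30; capital account: debt forgiveness received from foreign official creditors 11.74, capital transfers received from emigrants 15.73.)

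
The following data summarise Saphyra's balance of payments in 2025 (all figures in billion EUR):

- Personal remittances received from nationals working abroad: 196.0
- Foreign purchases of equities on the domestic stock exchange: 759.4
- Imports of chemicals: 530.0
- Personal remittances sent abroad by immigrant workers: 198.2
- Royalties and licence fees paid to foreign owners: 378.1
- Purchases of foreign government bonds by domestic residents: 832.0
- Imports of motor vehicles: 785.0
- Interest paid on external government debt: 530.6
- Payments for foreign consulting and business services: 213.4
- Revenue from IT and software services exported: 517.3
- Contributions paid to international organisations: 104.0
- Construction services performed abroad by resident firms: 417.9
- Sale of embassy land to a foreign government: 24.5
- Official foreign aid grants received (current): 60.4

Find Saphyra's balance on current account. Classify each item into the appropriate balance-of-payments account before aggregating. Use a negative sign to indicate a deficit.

Goods: -785.0 - 530.0 = -1315.0
Services: 417.9 + 517.3 - 213.4 - 378.1 = 343.7
Primary income: -530.6
Secondary income: -198.2 + 60.4 + 196.0 - 104.0 = -45.8
Current account = (-1315.0) + 343.7 + (-530.6) + (-45.8) = -1547.7
(Excluded from the current account — financial account: foreign purchases of equities on the domestic stock exchange 759.4, purchases of foreign government bonds by domestic residents 832.0; capital account: sale of embassy land to a foreign government 24.5.)

-1547.7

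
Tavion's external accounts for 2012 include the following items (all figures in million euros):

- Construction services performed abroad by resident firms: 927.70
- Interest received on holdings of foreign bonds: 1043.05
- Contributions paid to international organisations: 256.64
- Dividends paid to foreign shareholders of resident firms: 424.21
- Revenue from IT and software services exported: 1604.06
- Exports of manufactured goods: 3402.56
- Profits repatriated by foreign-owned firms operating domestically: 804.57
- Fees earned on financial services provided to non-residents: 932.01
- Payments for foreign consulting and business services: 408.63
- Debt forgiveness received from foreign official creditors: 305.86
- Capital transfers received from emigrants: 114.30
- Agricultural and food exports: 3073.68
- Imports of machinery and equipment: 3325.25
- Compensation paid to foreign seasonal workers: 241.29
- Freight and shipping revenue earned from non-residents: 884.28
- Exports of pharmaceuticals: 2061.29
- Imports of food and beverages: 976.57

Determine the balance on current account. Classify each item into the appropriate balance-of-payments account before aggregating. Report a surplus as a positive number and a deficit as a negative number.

7491.47

Goods: -3325.25 - 976.57 + 3402.56 + 3073.68 + 2061.29 = 4235.71
Services: 884.28 + 927.70 + 932.01 - 408.63 + 1604.06 = 3939.42
Primary income: -424.21 - 241.29 - 804.57 + 1043.05 = -427.02
Secondary income: -256.64
Current account = 4235.71 + 3939.42 + (-427.02) + (-256.64) = 7491.47
(Excluded from the current account — capital account: debt forgiveness received from foreign official creditors 305.86, capital transfers received from emigrants 114.30.)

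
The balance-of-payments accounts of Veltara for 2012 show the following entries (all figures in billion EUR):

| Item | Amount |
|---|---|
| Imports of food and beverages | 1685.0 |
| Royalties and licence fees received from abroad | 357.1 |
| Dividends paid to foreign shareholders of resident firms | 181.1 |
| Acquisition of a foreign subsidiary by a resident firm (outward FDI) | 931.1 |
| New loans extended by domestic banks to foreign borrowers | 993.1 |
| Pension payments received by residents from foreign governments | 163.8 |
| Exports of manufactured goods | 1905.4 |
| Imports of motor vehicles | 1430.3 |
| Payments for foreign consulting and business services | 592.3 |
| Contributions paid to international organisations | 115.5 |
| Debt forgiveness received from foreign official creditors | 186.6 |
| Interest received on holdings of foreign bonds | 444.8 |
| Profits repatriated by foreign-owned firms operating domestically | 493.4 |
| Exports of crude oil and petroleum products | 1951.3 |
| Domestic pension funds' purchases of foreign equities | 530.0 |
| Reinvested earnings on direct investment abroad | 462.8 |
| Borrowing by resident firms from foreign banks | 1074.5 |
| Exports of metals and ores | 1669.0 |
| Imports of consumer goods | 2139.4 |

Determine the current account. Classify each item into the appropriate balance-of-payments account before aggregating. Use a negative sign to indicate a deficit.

317.2

Goods: 1669.0 + 1905.4 - 2139.4 + 1951.3 - 1685.0 - 1430.3 = 271.0
Services: -592.3 + 357.1 = -235.2
Primary income: -493.4 + 462.8 - 181.1 + 444.8 = 233.1
Secondary income: -115.5 + 163.8 = 48.3
Current account = 271.0 + (-235.2) + 233.1 + 48.3 = 317.2
(Excluded from the current account — financial account: acquisition of a foreign subsidiary by a resident firm (outward FDI) 931.1, new loans extended by domestic banks to foreign borrowers 993.1, domestic pension funds' purchases of foreign equities 530.0, borrowing by resident firms from foreign banks 1074.5; capital account: debt forgiveness received from foreign official creditors 186.6.)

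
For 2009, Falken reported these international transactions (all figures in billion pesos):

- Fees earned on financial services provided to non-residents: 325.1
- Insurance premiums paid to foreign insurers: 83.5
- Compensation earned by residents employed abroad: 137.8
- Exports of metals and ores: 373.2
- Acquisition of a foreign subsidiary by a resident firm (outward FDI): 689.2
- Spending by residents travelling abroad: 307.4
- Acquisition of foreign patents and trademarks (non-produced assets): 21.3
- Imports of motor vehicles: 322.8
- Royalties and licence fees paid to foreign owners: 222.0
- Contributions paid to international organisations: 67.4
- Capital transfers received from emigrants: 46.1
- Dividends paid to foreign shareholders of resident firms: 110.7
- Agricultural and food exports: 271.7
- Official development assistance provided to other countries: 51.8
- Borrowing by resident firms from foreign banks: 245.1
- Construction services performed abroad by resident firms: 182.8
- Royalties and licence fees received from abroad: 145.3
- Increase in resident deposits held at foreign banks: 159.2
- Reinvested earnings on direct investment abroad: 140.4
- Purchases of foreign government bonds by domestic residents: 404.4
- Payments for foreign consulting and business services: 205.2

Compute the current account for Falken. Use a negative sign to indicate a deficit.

205.5

Goods: 373.2 - 322.8 + 271.7 = 322.1
Services: -205.2 + 145.3 - 83.5 + 325.1 - 307.4 + 182.8 - 222.0 = -164.9
Primary income: -110.7 + 137.8 + 140.4 = 167.5
Secondary income: -67.4 - 51.8 = -119.2
Current account = 322.1 + (-164.9) + 167.5 + (-119.2) = 205.5
(Excluded from the current account — financial account: acquisition of a foreign subsidiary by a resident firm (outward FDI) 689.2, borrowing by resident firms from foreign banks 245.1, increase in resident deposits held at foreign banks 159.2, purchases of foreign government bonds by domestic residents 404.4; capital account: acquisition of foreign patents and trademarks (non-produced assets) 21.3, capital transfers received from emigrants 46.1.)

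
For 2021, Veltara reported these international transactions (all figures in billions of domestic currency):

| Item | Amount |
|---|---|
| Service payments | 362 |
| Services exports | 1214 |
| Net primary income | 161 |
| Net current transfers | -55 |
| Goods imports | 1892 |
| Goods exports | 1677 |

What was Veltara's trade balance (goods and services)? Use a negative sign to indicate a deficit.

637

Goods balance = 1677 - 1892 = -215
Services balance = 1214 - 362 = 852
Trade balance (goods + services) = -215 + 852 = 637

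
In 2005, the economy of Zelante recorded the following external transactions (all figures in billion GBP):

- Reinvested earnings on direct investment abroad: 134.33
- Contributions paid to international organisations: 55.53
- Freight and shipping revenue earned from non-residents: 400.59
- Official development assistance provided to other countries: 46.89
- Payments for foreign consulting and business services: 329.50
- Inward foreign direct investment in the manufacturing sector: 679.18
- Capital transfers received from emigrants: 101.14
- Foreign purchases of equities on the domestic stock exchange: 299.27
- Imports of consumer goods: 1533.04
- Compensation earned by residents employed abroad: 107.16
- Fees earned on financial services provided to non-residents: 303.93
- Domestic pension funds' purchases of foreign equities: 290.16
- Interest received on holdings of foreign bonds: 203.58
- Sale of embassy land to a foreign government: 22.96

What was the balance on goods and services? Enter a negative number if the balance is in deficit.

-1158.02

Goods: -1533.04
Services: 400.59 - 329.50 + 303.93 = 375.02
Trade balance = -1533.04 + 375.02 = -1158.02
(Excluded from the trade balance — primary income: reinvested earnings on direct investment abroad 134.33, compensation earned by residents employed abroad 107.16, interest received on holdings of foreign bonds 203.58; secondary income: contributions paid to international organisations 55.53, official development assistance provided to other countries 46.89; financial account: inward foreign direct investment in the manufacturing sector 679.18, foreign purchases of equities on the domestic stock exchange 299.27, domestic pension funds' purchases of foreign equities 290.16; capital account: capital transfers received from emigrants 101.14, sale of embassy land to a foreign government 22.96.)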